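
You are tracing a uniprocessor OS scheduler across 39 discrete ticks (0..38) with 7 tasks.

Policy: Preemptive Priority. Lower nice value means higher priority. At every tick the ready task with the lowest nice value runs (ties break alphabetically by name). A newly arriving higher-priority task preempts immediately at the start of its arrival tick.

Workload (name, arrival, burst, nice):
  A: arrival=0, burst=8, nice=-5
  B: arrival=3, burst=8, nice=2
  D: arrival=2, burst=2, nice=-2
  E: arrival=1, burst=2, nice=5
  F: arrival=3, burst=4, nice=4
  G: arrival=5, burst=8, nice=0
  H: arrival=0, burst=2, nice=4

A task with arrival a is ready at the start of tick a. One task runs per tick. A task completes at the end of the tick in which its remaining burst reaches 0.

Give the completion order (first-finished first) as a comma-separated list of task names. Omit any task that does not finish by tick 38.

completion order = A, D, G, B, F, H, E

t=0: ready={A,H} → run A
t=1: ready={A,E,H} → run A
t=2: ready={A,D,E,H} → run A
t=3: ready={A,B,D,E,F,H} → run A
t=4: ready={A,B,D,E,F,H} → run A
t=5: ready={A,B,D,E,F,G,H} → run A
t=6: ready={A,B,D,E,F,G,H} → run A
t=7: ready={A,B,D,E,F,G,H} → run A
t=8: ready={B,D,E,F,G,H} → run D
t=9: ready={B,D,E,F,G,H} → run D
t=10: ready={B,E,F,G,H} → run G
t=11: ready={B,E,F,G,H} → run G
t=12: ready={B,E,F,G,H} → run G
t=13: ready={B,E,F,G,H} → run G
t=14: ready={B,E,F,G,H} → run G
t=15: ready={B,E,F,G,H} → run G
t=16: ready={B,E,F,G,H} → run G
t=17: ready={B,E,F,G,H} → run G
t=18: ready={B,E,F,H} → run B
t=19: ready={B,E,F,H} → run B
t=20: ready={B,E,F,H} → run B
t=21: ready={B,E,F,H} → run B
t=22: ready={B,E,F,H} → run B
t=23: ready={B,E,F,H} → run B
t=24: ready={B,E,F,H} → run B
t=25: ready={B,E,F,H} → run B
t=26: ready={E,F,H} → run F
t=27: ready={E,F,H} → run F
t=28: ready={E,F,H} → run F
t=29: ready={E,F,H} → run F
t=30: ready={E,H} → run H
t=31: ready={E,H} → run H
t=32: ready={E} → run E
t=33: ready={E} → run E
t=34: (idle)
t=35: (idle)
t=36: (idle)
t=37: (idle)
t=38: (idle)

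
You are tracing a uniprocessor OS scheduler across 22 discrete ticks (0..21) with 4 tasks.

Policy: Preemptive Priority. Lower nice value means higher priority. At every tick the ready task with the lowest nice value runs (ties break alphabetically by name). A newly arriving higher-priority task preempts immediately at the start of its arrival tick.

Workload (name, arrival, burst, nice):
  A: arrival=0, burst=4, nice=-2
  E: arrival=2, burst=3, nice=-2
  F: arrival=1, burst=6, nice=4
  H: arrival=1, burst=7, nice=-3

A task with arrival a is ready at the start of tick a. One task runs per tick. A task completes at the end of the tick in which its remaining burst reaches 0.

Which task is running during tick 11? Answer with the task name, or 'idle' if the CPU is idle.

running at tick 11 = E

t=0: ready={A} → run A
t=1: ready={A,F,H} → run H
t=2: ready={A,E,F,H} → run H
t=3: ready={A,E,F,H} → run H
t=4: ready={A,E,F,H} → run H
t=5: ready={A,E,F,H} → run H
t=6: ready={A,E,F,H} → run H
t=7: ready={A,E,F,H} → run H
t=8: ready={A,E,F} → run A
t=9: ready={A,E,F} → run A
t=10: ready={A,E,F} → run A
t=11: ready={E,F} → run E
t=12: ready={E,F} → run E
t=13: ready={E,F} → run E
t=14: ready={F} → run F
t=15: ready={F} → run F
t=16: ready={F} → run F
t=17: ready={F} → run F
t=18: ready={F} → run F
t=19: ready={F} → run F
t=20: (idle)
t=21: (idle)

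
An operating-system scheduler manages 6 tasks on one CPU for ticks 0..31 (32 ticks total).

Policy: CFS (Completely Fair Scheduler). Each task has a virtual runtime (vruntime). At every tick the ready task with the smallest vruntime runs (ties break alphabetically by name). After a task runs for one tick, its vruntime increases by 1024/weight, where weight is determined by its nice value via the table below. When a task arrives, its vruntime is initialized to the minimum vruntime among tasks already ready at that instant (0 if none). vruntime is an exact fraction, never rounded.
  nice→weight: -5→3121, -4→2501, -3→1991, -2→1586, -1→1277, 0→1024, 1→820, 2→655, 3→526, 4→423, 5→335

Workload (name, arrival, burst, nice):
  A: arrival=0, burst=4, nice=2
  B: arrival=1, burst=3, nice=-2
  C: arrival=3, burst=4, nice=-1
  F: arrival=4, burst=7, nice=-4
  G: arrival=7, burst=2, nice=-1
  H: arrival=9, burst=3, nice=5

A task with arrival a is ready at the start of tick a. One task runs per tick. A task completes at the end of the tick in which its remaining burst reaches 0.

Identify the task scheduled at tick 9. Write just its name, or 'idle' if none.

running at tick 9 = C

t=0: vr[A=0] → run A
t=1: vr[A=1024/655 B=1024/655] → run A
t=2: vr[A=2048/655 B=1024/655] → run B
t=3: vr[A=2048/655 B=1147392/519415 C=1147392/519415] → run B
t=4: vr[A=2048/655 B=1482752/519415 C=1147392/519415 F=1147392/519415] → run C
t=5: vr[A=2048/655 B=1482752/519415 C=1997100544/663292955 F=1147392/519415] → run F
t=6: vr[A=2048/655 B=1482752/519415 C=1997100544/663292955 F=55762432/21296015] → run F
t=7: vr[A=2048/655 B=1482752/519415 C=1997100544/663292955 F=64481792/21296015 G=1482752/519415] → run B
t=8: vr[A=2048/655 C=1997100544/663292955 F=64481792/21296015 G=1482752/519415] → run G
t=9: vr[A=2048/655 C=1997100544/663292955 F=64481792/21296015 G=2425355264/663292955 H=1997100544/663292955] → run C
t=10: vr[A=2048/655 C=2528981504/663292955 F=64481792/21296015 G=2425355264/663292955 H=1997100544/663292955] → run H
t=11: vr[A=2048/655 C=2528981504/663292955 F=64481792/21296015 G=2425355264/663292955 H=269648133632/44440627985] → run F
t=12: vr[A=2048/655 C=2528981504/663292955 F=73201152/21296015 G=2425355264/663292955 H=269648133632/44440627985] → run A
t=13: vr[A=3072/655 C=2528981504/663292955 F=73201152/21296015 G=2425355264/663292955 H=269648133632/44440627985] → run F
t=14: vr[A=3072/655 C=2528981504/663292955 F=81920512/21296015 G=2425355264/663292955 H=269648133632/44440627985] → run G
t=15: vr[A=3072/655 C=2528981504/663292955 F=81920512/21296015 H=269648133632/44440627985] → run C
t=16: vr[A=3072/655 C=3060862464/663292955 F=81920512/21296015 H=269648133632/44440627985] → run F
t=17: vr[A=3072/655 C=3060862464/663292955 F=90639872/21296015 H=269648133632/44440627985] → run F
t=18: vr[A=3072/655 C=3060862464/663292955 F=99359232/21296015 H=269648133632/44440627985] → run C
t=19: vr[A=3072/655 F=99359232/21296015 H=269648133632/44440627985] → run F
t=20: vr[A=3072/655 H=269648133632/44440627985] → run A
t=21: vr[H=269648133632/44440627985] → run H
t=22: vr[H=405490530816/44440627985] → run H
t=23: (idle)
t=24: (idle)
t=25: (idle)
t=26: (idle)
t=27: (idle)
t=28: (idle)
t=29: (idle)
t=30: (idle)
t=31: (idle)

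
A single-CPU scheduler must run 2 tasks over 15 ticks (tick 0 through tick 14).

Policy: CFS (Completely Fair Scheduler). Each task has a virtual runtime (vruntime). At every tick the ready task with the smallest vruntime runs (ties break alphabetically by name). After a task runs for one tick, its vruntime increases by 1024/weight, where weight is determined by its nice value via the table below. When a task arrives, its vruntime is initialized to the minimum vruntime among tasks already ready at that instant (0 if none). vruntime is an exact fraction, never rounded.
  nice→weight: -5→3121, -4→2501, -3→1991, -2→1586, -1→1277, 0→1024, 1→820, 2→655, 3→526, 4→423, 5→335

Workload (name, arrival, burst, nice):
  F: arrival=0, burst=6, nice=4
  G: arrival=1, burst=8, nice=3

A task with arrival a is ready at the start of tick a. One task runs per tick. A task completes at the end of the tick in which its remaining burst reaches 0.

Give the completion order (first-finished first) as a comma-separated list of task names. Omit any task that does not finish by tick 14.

completion order = F, G

t=0: vr[F=0] → run F
t=1: vr[F=1024/423 G=1024/423] → run F
t=2: vr[F=2048/423 G=1024/423] → run G
t=3: vr[F=2048/423 G=485888/111249] → run G
t=4: vr[F=2048/423 G=702464/111249] → run F
t=5: vr[F=1024/141 G=702464/111249] → run G
t=6: vr[F=1024/141 G=919040/111249] → run F
t=7: vr[F=4096/423 G=919040/111249] → run G
t=8: vr[F=4096/423 G=1135616/111249] → run F
t=9: vr[F=5120/423 G=1135616/111249] → run G
t=10: vr[F=5120/423 G=1352192/111249] → run F
t=11: vr[G=1352192/111249] → run G
t=12: vr[G=1568768/111249] → run G
t=13: vr[G=1785344/111249] → run G
t=14: (idle)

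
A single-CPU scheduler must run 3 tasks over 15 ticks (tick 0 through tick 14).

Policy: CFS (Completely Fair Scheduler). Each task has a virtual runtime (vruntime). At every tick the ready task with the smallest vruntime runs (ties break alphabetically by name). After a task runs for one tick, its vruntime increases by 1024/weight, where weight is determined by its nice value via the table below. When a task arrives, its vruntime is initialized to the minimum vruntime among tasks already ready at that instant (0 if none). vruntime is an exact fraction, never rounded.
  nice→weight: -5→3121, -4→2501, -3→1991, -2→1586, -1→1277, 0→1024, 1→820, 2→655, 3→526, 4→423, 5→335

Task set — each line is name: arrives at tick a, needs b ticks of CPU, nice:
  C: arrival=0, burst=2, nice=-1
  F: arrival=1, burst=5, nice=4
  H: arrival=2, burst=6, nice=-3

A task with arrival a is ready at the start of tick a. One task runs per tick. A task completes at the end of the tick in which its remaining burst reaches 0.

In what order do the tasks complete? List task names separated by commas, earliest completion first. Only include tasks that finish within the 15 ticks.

t=0: vr[C=0] → run C
t=1: vr[C=1024/1277 F=1024/1277] → run C
t=2: vr[F=1024/1277 H=1024/1277] → run F
t=3: vr[F=1740800/540171 H=1024/1277] → run H
t=4: vr[F=1740800/540171 H=3346432/2542507] → run H
t=5: vr[F=1740800/540171 H=4654080/2542507] → run H
t=6: vr[F=1740800/540171 H=5961728/2542507] → run H
t=7: vr[F=1740800/540171 H=7269376/2542507] → run H
t=8: vr[F=1740800/540171 H=8577024/2542507] → run F
t=9: vr[F=3048448/540171 H=8577024/2542507] → run H
t=10: vr[F=3048448/540171] → run F
t=11: vr[F=1452032/180057] → run F
t=12: vr[F=5663744/540171] → run F
t=13: (idle)
t=14: (idle)

completion order = C, H, F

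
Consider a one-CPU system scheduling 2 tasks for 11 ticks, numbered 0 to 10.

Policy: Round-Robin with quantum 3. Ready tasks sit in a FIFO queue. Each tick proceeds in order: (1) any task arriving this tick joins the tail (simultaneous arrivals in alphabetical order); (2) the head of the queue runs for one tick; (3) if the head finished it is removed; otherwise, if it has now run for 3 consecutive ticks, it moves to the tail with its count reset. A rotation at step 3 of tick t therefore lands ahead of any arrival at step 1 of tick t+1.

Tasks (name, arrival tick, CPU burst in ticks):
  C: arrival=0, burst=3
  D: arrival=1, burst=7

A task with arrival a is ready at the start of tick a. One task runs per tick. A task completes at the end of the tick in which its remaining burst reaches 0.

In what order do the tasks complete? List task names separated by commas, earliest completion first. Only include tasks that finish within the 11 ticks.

t=0: queue=[C] q_used=0 → run C
t=1: queue=[C,D] q_used=1 → run C
t=2: queue=[C,D] q_used=2 → run C
t=3: queue=[D] q_used=0 → run D
t=4: queue=[D] q_used=1 → run D
t=5: queue=[D] q_used=2 → run D
t=6: queue=[D] q_used=0 → run D
t=7: queue=[D] q_used=1 → run D
t=8: queue=[D] q_used=2 → run D
t=9: queue=[D] q_used=0 → run D
t=10: (idle)

completion order = C, D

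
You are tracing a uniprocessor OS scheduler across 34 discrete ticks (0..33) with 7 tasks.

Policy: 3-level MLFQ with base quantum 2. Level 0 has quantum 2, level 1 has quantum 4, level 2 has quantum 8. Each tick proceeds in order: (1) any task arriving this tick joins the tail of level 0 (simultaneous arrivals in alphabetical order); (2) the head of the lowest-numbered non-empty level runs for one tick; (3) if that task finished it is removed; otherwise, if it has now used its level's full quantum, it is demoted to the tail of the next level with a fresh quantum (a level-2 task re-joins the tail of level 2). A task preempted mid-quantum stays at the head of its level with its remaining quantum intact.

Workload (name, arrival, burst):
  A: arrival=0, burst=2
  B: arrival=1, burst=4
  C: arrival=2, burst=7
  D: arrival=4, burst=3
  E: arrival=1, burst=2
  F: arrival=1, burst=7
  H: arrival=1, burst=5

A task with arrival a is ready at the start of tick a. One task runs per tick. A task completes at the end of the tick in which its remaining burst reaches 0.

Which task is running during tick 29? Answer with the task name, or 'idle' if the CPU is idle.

t=0: L0/L1/L2 = A/-/- → run A
t=1: L0/L1/L2 = ABEFH/-/- → run A
t=2: L0/L1/L2 = BEFHC/-/- → run B
t=3: L0/L1/L2 = BEFHC/-/- → run B
t=4: L0/L1/L2 = EFHCD/B/- → run E
t=5: L0/L1/L2 = EFHCD/B/- → run E
t=6: L0/L1/L2 = FHCD/B/- → run F
t=7: L0/L1/L2 = FHCD/B/- → run F
t=8: L0/L1/L2 = HCD/BF/- → run H
t=9: L0/L1/L2 = HCD/BF/- → run H
t=10: L0/L1/L2 = CD/BFH/- → run C
t=11: L0/L1/L2 = CD/BFH/- → run C
t=12: L0/L1/L2 = D/BFHC/- → run D
t=13: L0/L1/L2 = D/BFHC/- → run D
t=14: L0/L1/L2 = -/BFHCD/- → run B
t=15: L0/L1/L2 = -/BFHCD/- → run B
t=16: L0/L1/L2 = -/FHCD/- → run F
t=17: L0/L1/L2 = -/FHCD/- → run F
t=18: L0/L1/L2 = -/FHCD/- → run F
t=19: L0/L1/L2 = -/FHCD/- → run F
t=20: L0/L1/L2 = -/HCD/F → run H
t=21: L0/L1/L2 = -/HCD/F → run H
t=22: L0/L1/L2 = -/HCD/F → run H
t=23: L0/L1/L2 = -/CD/F → run C
t=24: L0/L1/L2 = -/CD/F → run C
t=25: L0/L1/L2 = -/CD/F → run C
t=26: L0/L1/L2 = -/CD/F → run C
t=27: L0/L1/L2 = -/D/FC → run D
t=28: L0/L1/L2 = -/-/FC → run F
t=29: L0/L1/L2 = -/-/C → run C
t=30: (idle)
t=31: (idle)
t=32: (idle)
t=33: (idle)

running at tick 29 = C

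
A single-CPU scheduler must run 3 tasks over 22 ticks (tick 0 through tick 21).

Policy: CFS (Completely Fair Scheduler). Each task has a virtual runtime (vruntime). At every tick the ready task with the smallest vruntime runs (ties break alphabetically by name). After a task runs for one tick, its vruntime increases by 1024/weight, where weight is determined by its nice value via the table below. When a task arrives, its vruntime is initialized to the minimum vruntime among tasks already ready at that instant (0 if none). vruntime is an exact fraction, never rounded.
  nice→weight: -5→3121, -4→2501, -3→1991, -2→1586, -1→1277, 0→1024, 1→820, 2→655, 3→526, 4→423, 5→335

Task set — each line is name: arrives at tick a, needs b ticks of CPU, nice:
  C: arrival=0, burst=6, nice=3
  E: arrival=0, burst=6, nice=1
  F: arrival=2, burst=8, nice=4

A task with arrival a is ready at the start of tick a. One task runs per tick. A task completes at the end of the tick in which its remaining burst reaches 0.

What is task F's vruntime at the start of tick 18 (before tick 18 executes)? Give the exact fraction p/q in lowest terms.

vruntime(F, start of tick 18) = 455936/28905

t=0: vr[C=0 E=0] → run C
t=1: vr[C=512/263 E=0] → run E
t=2: vr[C=512/263 E=256/205 F=256/205] → run E
t=3: vr[C=512/263 E=512/205 F=256/205] → run F
t=4: vr[C=512/263 E=512/205 F=318208/86715] → run C
t=5: vr[C=1024/263 E=512/205 F=318208/86715] → run E
t=6: vr[C=1024/263 E=768/205 F=318208/86715] → run F
t=7: vr[C=1024/263 E=768/205 F=528128/86715] → run E
t=8: vr[C=1024/263 E=1024/205 F=528128/86715] → run C
t=9: vr[C=1536/263 E=1024/205 F=528128/86715] → run E
t=10: vr[C=1536/263 E=256/41 F=528128/86715] → run C
t=11: vr[C=2048/263 E=256/41 F=528128/86715] → run F
t=12: vr[C=2048/263 E=256/41 F=246016/28905] → run E
t=13: vr[C=2048/263 F=246016/28905] → run C
t=14: vr[C=2560/263 F=246016/28905] → run F
t=15: vr[C=2560/263 F=947968/86715] → run C
t=16: vr[F=947968/86715] → run F
t=17: vr[F=1157888/86715] → run F
t=18: vr[F=455936/28905] → run F
t=19: vr[F=1577728/86715] → run F
t=20: (idle)
t=21: (idle)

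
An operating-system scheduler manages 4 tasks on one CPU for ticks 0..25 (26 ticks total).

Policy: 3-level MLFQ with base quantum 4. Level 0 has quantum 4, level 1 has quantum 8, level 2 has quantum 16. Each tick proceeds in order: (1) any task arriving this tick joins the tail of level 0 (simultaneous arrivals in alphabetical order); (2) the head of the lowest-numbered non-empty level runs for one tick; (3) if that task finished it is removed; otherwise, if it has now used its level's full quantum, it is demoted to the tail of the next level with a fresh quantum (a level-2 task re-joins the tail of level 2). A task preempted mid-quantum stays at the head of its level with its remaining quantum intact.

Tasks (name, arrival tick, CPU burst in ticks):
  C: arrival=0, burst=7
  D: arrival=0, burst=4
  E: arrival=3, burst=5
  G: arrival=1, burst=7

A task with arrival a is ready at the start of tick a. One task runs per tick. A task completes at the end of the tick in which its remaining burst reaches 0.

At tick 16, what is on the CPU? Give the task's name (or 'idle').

t=0: L0/L1/L2 = CD/-/- → run C
t=1: L0/L1/L2 = CDG/-/- → run C
t=2: L0/L1/L2 = CDG/-/- → run C
t=3: L0/L1/L2 = CDGE/-/- → run C
t=4: L0/L1/L2 = DGE/C/- → run D
t=5: L0/L1/L2 = DGE/C/- → run D
t=6: L0/L1/L2 = DGE/C/- → run D
t=7: L0/L1/L2 = DGE/C/- → run D
t=8: L0/L1/L2 = GE/C/- → run G
t=9: L0/L1/L2 = GE/C/- → run G
t=10: L0/L1/L2 = GE/C/- → run G
t=11: L0/L1/L2 = GE/C/- → run G
t=12: L0/L1/L2 = E/CG/- → run E
t=13: L0/L1/L2 = E/CG/- → run E
t=14: L0/L1/L2 = E/CG/- → run E
t=15: L0/L1/L2 = E/CG/- → run E
t=16: L0/L1/L2 = -/CGE/- → run C
t=17: L0/L1/L2 = -/CGE/- → run C
t=18: L0/L1/L2 = -/CGE/- → run C
t=19: L0/L1/L2 = -/GE/- → run G
t=20: L0/L1/L2 = -/GE/- → run G
t=21: L0/L1/L2 = -/GE/- → run G
t=22: L0/L1/L2 = -/E/- → run E
t=23: (idle)
t=24: (idle)
t=25: (idle)

running at tick 16 = C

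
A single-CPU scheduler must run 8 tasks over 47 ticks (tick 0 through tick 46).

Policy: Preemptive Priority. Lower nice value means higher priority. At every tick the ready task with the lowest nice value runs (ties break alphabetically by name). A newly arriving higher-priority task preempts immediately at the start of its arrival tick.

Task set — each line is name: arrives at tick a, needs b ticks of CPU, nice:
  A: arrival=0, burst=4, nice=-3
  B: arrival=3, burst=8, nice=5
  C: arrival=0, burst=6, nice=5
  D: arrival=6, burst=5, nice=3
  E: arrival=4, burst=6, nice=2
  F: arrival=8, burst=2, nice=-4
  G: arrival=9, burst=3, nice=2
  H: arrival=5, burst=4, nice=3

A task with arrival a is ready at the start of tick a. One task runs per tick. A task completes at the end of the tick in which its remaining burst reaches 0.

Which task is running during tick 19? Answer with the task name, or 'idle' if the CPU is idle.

t=0: ready={A,C} → run A
t=1: ready={A,C} → run A
t=2: ready={A,C} → run A
t=3: ready={A,B,C} → run A
t=4: ready={B,C,E} → run E
t=5: ready={B,C,E,H} → run E
t=6: ready={B,C,D,E,H} → run E
t=7: ready={B,C,D,E,H} → run E
t=8: ready={B,C,D,E,F,H} → run F
t=9: ready={B,C,D,E,F,G,H} → run F
t=10: ready={B,C,D,E,G,H} → run E
t=11: ready={B,C,D,E,G,H} → run E
t=12: ready={B,C,D,G,H} → run G
t=13: ready={B,C,D,G,H} → run G
t=14: ready={B,C,D,G,H} → run G
t=15: ready={B,C,D,H} → run D
t=16: ready={B,C,D,H} → run D
t=17: ready={B,C,D,H} → run D
t=18: ready={B,C,D,H} → run D
t=19: ready={B,C,D,H} → run D
t=20: ready={B,C,H} → run H
t=21: ready={B,C,H} → run H
t=22: ready={B,C,H} → run H
t=23: ready={B,C,H} → run H
t=24: ready={B,C} → run B
t=25: ready={B,C} → run B
t=26: ready={B,C} → run B
t=27: ready={B,C} → run B
t=28: ready={B,C} → run B
t=29: ready={B,C} → run B
t=30: ready={B,C} → run B
t=31: ready={B,C} → run B
t=32: ready={C} → run C
t=33: ready={C} → run C
t=34: ready={C} → run C
t=35: ready={C} → run C
t=36: ready={C} → run C
t=37: ready={C} → run C
t=38: (idle)
t=39: (idle)
t=40: (idle)
t=41: (idle)
t=42: (idle)
t=43: (idle)
t=44: (idle)
t=45: (idle)
t=46: (idle)

running at tick 19 = D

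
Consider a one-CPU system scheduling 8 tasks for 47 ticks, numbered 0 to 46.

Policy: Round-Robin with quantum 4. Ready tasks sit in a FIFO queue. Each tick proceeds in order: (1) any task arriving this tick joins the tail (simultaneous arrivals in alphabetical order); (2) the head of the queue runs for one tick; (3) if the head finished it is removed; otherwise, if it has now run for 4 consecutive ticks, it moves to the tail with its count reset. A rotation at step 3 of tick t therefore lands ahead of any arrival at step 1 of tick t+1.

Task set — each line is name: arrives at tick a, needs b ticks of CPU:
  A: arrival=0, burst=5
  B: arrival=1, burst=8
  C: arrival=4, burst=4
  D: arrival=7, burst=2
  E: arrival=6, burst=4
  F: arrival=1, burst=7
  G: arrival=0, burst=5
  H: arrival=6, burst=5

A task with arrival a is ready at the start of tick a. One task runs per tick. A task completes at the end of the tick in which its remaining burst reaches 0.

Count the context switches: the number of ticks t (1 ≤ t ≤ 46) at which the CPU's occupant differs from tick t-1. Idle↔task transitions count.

t=0: queue=[A,G] q_used=0 → run A
t=1: queue=[A,G,B,F] q_used=1 → run A
t=2: queue=[A,G,B,F] q_used=2 → run A
t=3: queue=[A,G,B,F] q_used=3 → run A
t=4: queue=[G,B,F,A,C] q_used=0 → run G
t=5: queue=[G,B,F,A,C] q_used=1 → run G
t=6: queue=[G,B,F,A,C,E,H] q_used=2 → run G
t=7: queue=[G,B,F,A,C,E,H,D] q_used=3 → run G
t=8: queue=[B,F,A,C,E,H,D,G] q_used=0 → run B
t=9: queue=[B,F,A,C,E,H,D,G] q_used=1 → run B
t=10: queue=[B,F,A,C,E,H,D,G] q_used=2 → run B
t=11: queue=[B,F,A,C,E,H,D,G] q_used=3 → run B
t=12: queue=[F,A,C,E,H,D,G,B] q_used=0 → run F
t=13: queue=[F,A,C,E,H,D,G,B] q_used=1 → run F
t=14: queue=[F,A,C,E,H,D,G,B] q_used=2 → run F
t=15: queue=[F,A,C,E,H,D,G,B] q_used=3 → run F
t=16: queue=[A,C,E,H,D,G,B,F] q_used=0 → run A
t=17: queue=[C,E,H,D,G,B,F] q_used=0 → run C
t=18: queue=[C,E,H,D,G,B,F] q_used=1 → run C
t=19: queue=[C,E,H,D,G,B,F] q_used=2 → run C
t=20: queue=[C,E,H,D,G,B,F] q_used=3 → run C
t=21: queue=[E,H,D,G,B,F] q_used=0 → run E
t=22: queue=[E,H,D,G,B,F] q_used=1 → run E
t=23: queue=[E,H,D,G,B,F] q_used=2 → run E
t=24: queue=[E,H,D,G,B,F] q_used=3 → run E
t=25: queue=[H,D,G,B,F] q_used=0 → run H
t=26: queue=[H,D,G,B,F] q_used=1 → run H
t=27: queue=[H,D,G,B,F] q_used=2 → run H
t=28: queue=[H,D,G,B,F] q_used=3 → run H
t=29: queue=[D,G,B,F,H] q_used=0 → run D
t=30: queue=[D,G,B,F,H] q_used=1 → run D
t=31: queue=[G,B,F,H] q_used=0 → run G
t=32: queue=[B,F,H] q_used=0 → run B
t=33: queue=[B,F,H] q_used=1 → run B
t=34: queue=[B,F,H] q_used=2 → run B
t=35: queue=[B,F,H] q_used=3 → run B
t=36: queue=[F,H] q_used=0 → run F
t=37: queue=[F,H] q_used=1 → run F
t=38: queue=[F,H] q_used=2 → run F
t=39: queue=[H] q_used=0 → run H
t=40: (idle)
t=41: (idle)
t=42: (idle)
t=43: (idle)
t=44: (idle)
t=45: (idle)
t=46: (idle)

context switches = 13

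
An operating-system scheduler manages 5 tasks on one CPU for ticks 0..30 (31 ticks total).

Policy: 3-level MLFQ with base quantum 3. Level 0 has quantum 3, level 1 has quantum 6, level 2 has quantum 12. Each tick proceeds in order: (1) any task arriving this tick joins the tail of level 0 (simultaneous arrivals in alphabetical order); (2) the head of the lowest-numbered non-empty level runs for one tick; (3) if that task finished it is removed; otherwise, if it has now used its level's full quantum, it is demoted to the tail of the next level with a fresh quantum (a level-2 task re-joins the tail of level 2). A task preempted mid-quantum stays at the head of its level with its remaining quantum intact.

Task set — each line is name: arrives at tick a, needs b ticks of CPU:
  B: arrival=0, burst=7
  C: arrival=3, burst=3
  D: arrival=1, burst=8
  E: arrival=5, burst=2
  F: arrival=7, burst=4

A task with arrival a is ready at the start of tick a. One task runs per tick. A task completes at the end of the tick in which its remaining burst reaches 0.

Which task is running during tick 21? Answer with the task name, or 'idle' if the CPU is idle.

running at tick 21 = D

t=0: L0/L1/L2 = B/-/- → run B
t=1: L0/L1/L2 = BD/-/- → run B
t=2: L0/L1/L2 = BD/-/- → run B
t=3: L0/L1/L2 = DC/B/- → run D
t=4: L0/L1/L2 = DC/B/- → run D
t=5: L0/L1/L2 = DCE/B/- → run D
t=6: L0/L1/L2 = CE/BD/- → run C
t=7: L0/L1/L2 = CEF/BD/- → run C
t=8: L0/L1/L2 = CEF/BD/- → run C
t=9: L0/L1/L2 = EF/BD/- → run E
t=10: L0/L1/L2 = EF/BD/- → run E
t=11: L0/L1/L2 = F/BD/- → run F
t=12: L0/L1/L2 = F/BD/- → run F
t=13: L0/L1/L2 = F/BD/- → run F
t=14: L0/L1/L2 = -/BDF/- → run B
t=15: L0/L1/L2 = -/BDF/- → run B
t=16: L0/L1/L2 = -/BDF/- → run B
t=17: L0/L1/L2 = -/BDF/- → run B
t=18: L0/L1/L2 = -/DF/- → run D
t=19: L0/L1/L2 = -/DF/- → run D
t=20: L0/L1/L2 = -/DF/- → run D
t=21: L0/L1/L2 = -/DF/- → run D
t=22: L0/L1/L2 = -/DF/- → run D
t=23: L0/L1/L2 = -/F/- → run F
t=24: (idle)
t=25: (idle)
t=26: (idle)
t=27: (idle)
t=28: (idle)
t=29: (idle)
t=30: (idle)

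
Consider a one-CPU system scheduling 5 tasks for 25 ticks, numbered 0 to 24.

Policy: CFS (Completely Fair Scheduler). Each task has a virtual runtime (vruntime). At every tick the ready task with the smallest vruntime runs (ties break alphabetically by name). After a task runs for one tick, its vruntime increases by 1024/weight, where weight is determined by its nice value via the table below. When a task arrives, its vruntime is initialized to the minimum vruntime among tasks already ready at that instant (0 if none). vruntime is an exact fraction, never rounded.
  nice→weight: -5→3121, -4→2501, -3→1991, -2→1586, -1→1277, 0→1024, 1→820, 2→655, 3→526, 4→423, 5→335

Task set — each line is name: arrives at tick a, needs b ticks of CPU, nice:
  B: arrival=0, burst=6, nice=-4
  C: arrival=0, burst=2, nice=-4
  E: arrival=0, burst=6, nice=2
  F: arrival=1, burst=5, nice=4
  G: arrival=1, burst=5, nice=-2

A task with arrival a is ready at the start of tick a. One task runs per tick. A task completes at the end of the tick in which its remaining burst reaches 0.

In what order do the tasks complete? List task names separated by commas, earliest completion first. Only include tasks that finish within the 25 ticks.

completion order = C, B, G, E, F

t=0: vr[B=0 C=0 E=0] → run B
t=1: vr[B=1024/2501 C=0 E=0 F=0 G=0] → run C
t=2: vr[B=1024/2501 C=1024/2501 E=0 F=0 G=0] → run E
t=3: vr[B=1024/2501 C=1024/2501 E=1024/655 F=0 G=0] → run F
t=4: vr[B=1024/2501 C=1024/2501 E=1024/655 F=1024/423 G=0] → run G
t=5: vr[B=1024/2501 C=1024/2501 E=1024/655 F=1024/423 G=512/793] → run B
t=6: vr[B=2048/2501 C=1024/2501 E=1024/655 F=1024/423 G=512/793] → run C
t=7: vr[B=2048/2501 E=1024/655 F=1024/423 G=512/793] → run G
t=8: vr[B=2048/2501 E=1024/655 F=1024/423 G=1024/793] → run B
t=9: vr[B=3072/2501 E=1024/655 F=1024/423 G=1024/793] → run B
t=10: vr[B=4096/2501 E=1024/655 F=1024/423 G=1024/793] → run G
t=11: vr[B=4096/2501 E=1024/655 F=1024/423 G=1536/793] → run E
t=12: vr[B=4096/2501 E=2048/655 F=1024/423 G=1536/793] → run B
t=13: vr[B=5120/2501 E=2048/655 F=1024/423 G=1536/793] → run G
t=14: vr[B=5120/2501 E=2048/655 F=1024/423 G=2048/793] → run B
t=15: vr[E=2048/655 F=1024/423 G=2048/793] → run F
t=16: vr[E=2048/655 F=2048/423 G=2048/793] → run G
t=17: vr[E=2048/655 F=2048/423] → run E
t=18: vr[E=3072/655 F=2048/423] → run E
t=19: vr[E=4096/655 F=2048/423] → run F
t=20: vr[E=4096/655 F=1024/141] → run E
t=21: vr[E=1024/131 F=1024/141] → run F
t=22: vr[E=1024/131 F=4096/423] → run E
t=23: vr[F=4096/423] → run F
t=24: (idle)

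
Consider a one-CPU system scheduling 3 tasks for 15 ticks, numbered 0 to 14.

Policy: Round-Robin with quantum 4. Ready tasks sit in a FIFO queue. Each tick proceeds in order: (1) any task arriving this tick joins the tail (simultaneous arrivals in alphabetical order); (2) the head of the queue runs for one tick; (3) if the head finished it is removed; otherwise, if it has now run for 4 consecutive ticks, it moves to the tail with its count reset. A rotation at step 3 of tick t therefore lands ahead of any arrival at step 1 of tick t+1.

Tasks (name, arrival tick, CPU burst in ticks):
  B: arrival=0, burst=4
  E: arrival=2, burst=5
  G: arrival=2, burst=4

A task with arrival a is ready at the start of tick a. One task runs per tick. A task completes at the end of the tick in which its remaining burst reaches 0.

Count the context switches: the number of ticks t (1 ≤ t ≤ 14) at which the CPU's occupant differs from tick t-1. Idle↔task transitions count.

t=0: queue=[B] q_used=0 → run B
t=1: queue=[B] q_used=1 → run B
t=2: queue=[B,E,G] q_used=2 → run B
t=3: queue=[B,E,G] q_used=3 → run B
t=4: queue=[E,G] q_used=0 → run E
t=5: queue=[E,G] q_used=1 → run E
t=6: queue=[E,G] q_used=2 → run E
t=7: queue=[E,G] q_used=3 → run E
t=8: queue=[G,E] q_used=0 → run G
t=9: queue=[G,E] q_used=1 → run G
t=10: queue=[G,E] q_used=2 → run G
t=11: queue=[G,E] q_used=3 → run G
t=12: queue=[E] q_used=0 → run E
t=13: (idle)
t=14: (idle)

context switches = 4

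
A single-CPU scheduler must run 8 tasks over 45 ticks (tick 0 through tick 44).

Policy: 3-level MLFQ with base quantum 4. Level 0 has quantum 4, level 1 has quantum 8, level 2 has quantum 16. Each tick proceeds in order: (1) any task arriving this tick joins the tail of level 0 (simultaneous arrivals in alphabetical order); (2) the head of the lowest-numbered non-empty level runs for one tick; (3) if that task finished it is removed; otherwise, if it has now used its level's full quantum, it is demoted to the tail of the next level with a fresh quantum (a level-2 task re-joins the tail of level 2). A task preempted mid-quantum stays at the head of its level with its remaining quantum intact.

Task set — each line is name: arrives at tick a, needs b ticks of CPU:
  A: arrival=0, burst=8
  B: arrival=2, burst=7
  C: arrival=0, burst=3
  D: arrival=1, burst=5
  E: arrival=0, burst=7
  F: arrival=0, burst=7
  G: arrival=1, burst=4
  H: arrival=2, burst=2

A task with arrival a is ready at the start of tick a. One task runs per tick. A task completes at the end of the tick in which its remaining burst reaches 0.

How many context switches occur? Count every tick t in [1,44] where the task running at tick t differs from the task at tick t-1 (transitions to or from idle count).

context switches = 13

t=0: L0/L1/L2 = ACEF/-/- → run A
t=1: L0/L1/L2 = ACEFDG/-/- → run A
t=2: L0/L1/L2 = ACEFDGBH/-/- → run A
t=3: L0/L1/L2 = ACEFDGBH/-/- → run A
t=4: L0/L1/L2 = CEFDGBH/A/- → run C
t=5: L0/L1/L2 = CEFDGBH/A/- → run C
t=6: L0/L1/L2 = CEFDGBH/A/- → run C
t=7: L0/L1/L2 = EFDGBH/A/- → run E
t=8: L0/L1/L2 = EFDGBH/A/- → run E
t=9: L0/L1/L2 = EFDGBH/A/- → run E
t=10: L0/L1/L2 = EFDGBH/A/- → run E
t=11: L0/L1/L2 = FDGBH/AE/- → run F
t=12: L0/L1/L2 = FDGBH/AE/- → run F
t=13: L0/L1/L2 = FDGBH/AE/- → run F
t=14: L0/L1/L2 = FDGBH/AE/- → run F
t=15: L0/L1/L2 = DGBH/AEF/- → run D
t=16: L0/L1/L2 = DGBH/AEF/- → run D
t=17: L0/L1/L2 = DGBH/AEF/- → run D
t=18: L0/L1/L2 = DGBH/AEF/- → run D
t=19: L0/L1/L2 = GBH/AEFD/- → run G
t=20: L0/L1/L2 = GBH/AEFD/- → run G
t=21: L0/L1/L2 = GBH/AEFD/- → run G
t=22: L0/L1/L2 = GBH/AEFD/- → run G
t=23: L0/L1/L2 = BH/AEFD/- → run B
t=24: L0/L1/L2 = BH/AEFD/- → run B
t=25: L0/L1/L2 = BH/AEFD/- → run B
t=26: L0/L1/L2 = BH/AEFD/- → run B
t=27: L0/L1/L2 = H/AEFDB/- → run H
t=28: L0/L1/L2 = H/AEFDB/- → run H
t=29: L0/L1/L2 = -/AEFDB/- → run A
t=30: L0/L1/L2 = -/AEFDB/- → run A
t=31: L0/L1/L2 = -/AEFDB/- → run A
t=32: L0/L1/L2 = -/AEFDB/- → run A
t=33: L0/L1/L2 = -/EFDB/- → run E
t=34: L0/L1/L2 = -/EFDB/- → run E
t=35: L0/L1/L2 = -/EFDB/- → run E
t=36: L0/L1/L2 = -/FDB/- → run F
t=37: L0/L1/L2 = -/FDB/- → run F
t=38: L0/L1/L2 = -/FDB/- → run F
t=39: L0/L1/L2 = -/DB/- → run D
t=40: L0/L1/L2 = -/B/- → run B
t=41: L0/L1/L2 = -/B/- → run B
t=42: L0/L1/L2 = -/B/- → run B
t=43: (idle)
t=44: (idle)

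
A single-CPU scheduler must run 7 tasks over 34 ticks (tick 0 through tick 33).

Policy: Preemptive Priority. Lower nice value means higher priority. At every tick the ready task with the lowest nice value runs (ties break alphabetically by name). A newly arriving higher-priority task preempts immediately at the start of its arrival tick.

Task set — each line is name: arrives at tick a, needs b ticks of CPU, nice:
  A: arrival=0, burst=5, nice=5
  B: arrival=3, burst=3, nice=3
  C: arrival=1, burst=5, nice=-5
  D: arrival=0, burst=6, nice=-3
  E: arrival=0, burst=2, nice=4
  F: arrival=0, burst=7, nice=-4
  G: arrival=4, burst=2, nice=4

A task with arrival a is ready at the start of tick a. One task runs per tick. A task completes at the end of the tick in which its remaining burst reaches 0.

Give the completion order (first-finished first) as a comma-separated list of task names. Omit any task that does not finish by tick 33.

t=0: ready={A,D,E,F} → run F
t=1: ready={A,C,D,E,F} → run C
t=2: ready={A,C,D,E,F} → run C
t=3: ready={A,B,C,D,E,F} → run C
t=4: ready={A,B,C,D,E,F,G} → run C
t=5: ready={A,B,C,D,E,F,G} → run C
t=6: ready={A,B,D,E,F,G} → run F
t=7: ready={A,B,D,E,F,G} → run F
t=8: ready={A,B,D,E,F,G} → run F
t=9: ready={A,B,D,E,F,G} → run F
t=10: ready={A,B,D,E,F,G} → run F
t=11: ready={A,B,D,E,F,G} → run F
t=12: ready={A,B,D,E,G} → run D
t=13: ready={A,B,D,E,G} → run D
t=14: ready={A,B,D,E,G} → run D
t=15: ready={A,B,D,E,G} → run D
t=16: ready={A,B,D,E,G} → run D
t=17: ready={A,B,D,E,G} → run D
t=18: ready={A,B,E,G} → run B
t=19: ready={A,B,E,G} → run B
t=20: ready={A,B,E,G} → run B
t=21: ready={A,E,G} → run E
t=22: ready={A,E,G} → run E
t=23: ready={A,G} → run G
t=24: ready={A,G} → run G
t=25: ready={A} → run A
t=26: ready={A} → run A
t=27: ready={A} → run A
t=28: ready={A} → run A
t=29: ready={A} → run A
t=30: (idle)
t=31: (idle)
t=32: (idle)
t=33: (idle)

completion order = C, F, D, B, E, G, A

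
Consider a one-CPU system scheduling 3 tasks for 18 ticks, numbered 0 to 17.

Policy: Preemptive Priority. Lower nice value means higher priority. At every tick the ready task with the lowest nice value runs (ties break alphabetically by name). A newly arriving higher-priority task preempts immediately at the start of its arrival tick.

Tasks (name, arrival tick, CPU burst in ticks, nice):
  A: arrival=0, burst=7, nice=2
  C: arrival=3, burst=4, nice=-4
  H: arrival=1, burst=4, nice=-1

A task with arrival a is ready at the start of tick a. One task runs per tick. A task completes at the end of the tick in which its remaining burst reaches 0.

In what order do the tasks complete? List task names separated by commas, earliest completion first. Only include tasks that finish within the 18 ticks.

completion order = C, H, A

t=0: ready={A} → run A
t=1: ready={A,H} → run H
t=2: ready={A,H} → run H
t=3: ready={A,C,H} → run C
t=4: ready={A,C,H} → run C
t=5: ready={A,C,H} → run C
t=6: ready={A,C,H} → run C
t=7: ready={A,H} → run H
t=8: ready={A,H} → run H
t=9: ready={A} → run A
t=10: ready={A} → run A
t=11: ready={A} → run A
t=12: ready={A} → run A
t=13: ready={A} → run A
t=14: ready={A} → run A
t=15: (idle)
t=16: (idle)
t=17: (idle)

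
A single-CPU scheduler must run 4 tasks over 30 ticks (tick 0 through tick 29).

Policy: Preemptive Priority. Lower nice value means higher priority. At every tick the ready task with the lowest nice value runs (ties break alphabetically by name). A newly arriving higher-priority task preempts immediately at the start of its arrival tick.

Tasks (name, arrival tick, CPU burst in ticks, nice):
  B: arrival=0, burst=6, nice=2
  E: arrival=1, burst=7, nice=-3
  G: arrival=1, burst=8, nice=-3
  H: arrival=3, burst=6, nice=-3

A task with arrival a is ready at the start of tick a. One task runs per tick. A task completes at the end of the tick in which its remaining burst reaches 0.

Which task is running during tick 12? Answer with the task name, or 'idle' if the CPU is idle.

t=0: ready={B} → run B
t=1: ready={B,E,G} → run E
t=2: ready={B,E,G} → run E
t=3: ready={B,E,G,H} → run E
t=4: ready={B,E,G,H} → run E
t=5: ready={B,E,G,H} → run E
t=6: ready={B,E,G,H} → run E
t=7: ready={B,E,G,H} → run E
t=8: ready={B,G,H} → run G
t=9: ready={B,G,H} → run G
t=10: ready={B,G,H} → run G
t=11: ready={B,G,H} → run G
t=12: ready={B,G,H} → run G
t=13: ready={B,G,H} → run G
t=14: ready={B,G,H} → run G
t=15: ready={B,G,H} → run G
t=16: ready={B,H} → run H
t=17: ready={B,H} → run H
t=18: ready={B,H} → run H
t=19: ready={B,H} → run H
t=20: ready={B,H} → run H
t=21: ready={B,H} → run H
t=22: ready={B} → run B
t=23: ready={B} → run B
t=24: ready={B} → run B
t=25: ready={B} → run B
t=26: ready={B} → run B
t=27: (idle)
t=28: (idle)
t=29: (idle)

running at tick 12 = G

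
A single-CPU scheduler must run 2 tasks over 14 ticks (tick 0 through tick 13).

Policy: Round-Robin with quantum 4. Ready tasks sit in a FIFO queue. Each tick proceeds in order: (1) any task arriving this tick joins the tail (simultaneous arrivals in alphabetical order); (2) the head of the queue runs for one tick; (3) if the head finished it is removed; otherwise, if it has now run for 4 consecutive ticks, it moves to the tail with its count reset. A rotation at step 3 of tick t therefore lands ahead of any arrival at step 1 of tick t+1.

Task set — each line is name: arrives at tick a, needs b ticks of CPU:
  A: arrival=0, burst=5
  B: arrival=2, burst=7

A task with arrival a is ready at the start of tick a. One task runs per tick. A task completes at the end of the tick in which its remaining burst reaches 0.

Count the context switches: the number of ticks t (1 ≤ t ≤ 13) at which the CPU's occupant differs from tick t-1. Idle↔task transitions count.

context switches = 4

t=0: queue=[A] q_used=0 → run A
t=1: queue=[A] q_used=1 → run A
t=2: queue=[A,B] q_used=2 → run A
t=3: queue=[A,B] q_used=3 → run A
t=4: queue=[B,A] q_used=0 → run B
t=5: queue=[B,A] q_used=1 → run B
t=6: queue=[B,A] q_used=2 → run B
t=7: queue=[B,A] q_used=3 → run B
t=8: queue=[A,B] q_used=0 → run A
t=9: queue=[B] q_used=0 → run B
t=10: queue=[B] q_used=1 → run B
t=11: queue=[B] q_used=2 → run B
t=12: (idle)
t=13: (idle)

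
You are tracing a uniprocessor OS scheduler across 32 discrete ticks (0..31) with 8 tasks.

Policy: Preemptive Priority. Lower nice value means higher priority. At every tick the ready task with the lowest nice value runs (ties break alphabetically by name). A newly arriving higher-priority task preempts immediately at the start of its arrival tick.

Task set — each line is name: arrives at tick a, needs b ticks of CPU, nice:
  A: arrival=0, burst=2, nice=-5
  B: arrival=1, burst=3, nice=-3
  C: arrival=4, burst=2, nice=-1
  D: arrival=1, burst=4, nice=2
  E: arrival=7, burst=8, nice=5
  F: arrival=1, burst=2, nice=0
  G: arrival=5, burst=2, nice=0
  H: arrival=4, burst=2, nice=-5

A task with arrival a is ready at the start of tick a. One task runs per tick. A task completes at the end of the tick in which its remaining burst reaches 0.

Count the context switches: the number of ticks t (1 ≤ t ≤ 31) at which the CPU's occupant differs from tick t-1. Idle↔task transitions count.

context switches = 9

t=0: ready={A} → run A
t=1: ready={A,B,D,F} → run A
t=2: ready={B,D,F} → run B
t=3: ready={B,D,F} → run B
t=4: ready={B,C,D,F,H} → run H
t=5: ready={B,C,D,F,G,H} → run H
t=6: ready={B,C,D,F,G} → run B
t=7: ready={C,D,E,F,G} → run C
t=8: ready={C,D,E,F,G} → run C
t=9: ready={D,E,F,G} → run F
t=10: ready={D,E,F,G} → run F
t=11: ready={D,E,G} → run G
t=12: ready={D,E,G} → run G
t=13: ready={D,E} → run D
t=14: ready={D,E} → run D
t=15: ready={D,E} → run D
t=16: ready={D,E} → run D
t=17: ready={E} → run E
t=18: ready={E} → run E
t=19: ready={E} → run E
t=20: ready={E} → run E
t=21: ready={E} → run E
t=22: ready={E} → run E
t=23: ready={E} → run E
t=24: ready={E} → run E
t=25: (idle)
t=26: (idle)
t=27: (idle)
t=28: (idle)
t=29: (idle)
t=30: (idle)
t=31: (idle)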